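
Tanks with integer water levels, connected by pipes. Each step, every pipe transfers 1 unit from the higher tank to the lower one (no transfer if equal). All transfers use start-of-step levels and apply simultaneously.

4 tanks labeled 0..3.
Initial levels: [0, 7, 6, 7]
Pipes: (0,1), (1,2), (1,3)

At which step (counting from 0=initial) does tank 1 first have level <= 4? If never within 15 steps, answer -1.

Step 1: flows [1->0,1->2,1=3] -> levels [1 5 7 7]
Step 2: flows [1->0,2->1,3->1] -> levels [2 6 6 6]
Step 3: flows [1->0,1=2,1=3] -> levels [3 5 6 6]
Step 4: flows [1->0,2->1,3->1] -> levels [4 6 5 5]
Step 5: flows [1->0,1->2,1->3] -> levels [5 3 6 6]
Tank 1 first reaches <=4 at step 5

Answer: 5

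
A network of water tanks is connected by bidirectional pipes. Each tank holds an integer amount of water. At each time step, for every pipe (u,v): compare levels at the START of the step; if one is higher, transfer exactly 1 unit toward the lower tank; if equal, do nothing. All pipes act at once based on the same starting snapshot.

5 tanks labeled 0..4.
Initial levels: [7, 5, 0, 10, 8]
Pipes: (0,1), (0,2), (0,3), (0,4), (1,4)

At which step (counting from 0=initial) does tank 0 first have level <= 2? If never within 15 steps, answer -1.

Answer: -1

Derivation:
Step 1: flows [0->1,0->2,3->0,4->0,4->1] -> levels [7 7 1 9 6]
Step 2: flows [0=1,0->2,3->0,0->4,1->4] -> levels [6 6 2 8 8]
Step 3: flows [0=1,0->2,3->0,4->0,4->1] -> levels [7 7 3 7 6]
Step 4: flows [0=1,0->2,0=3,0->4,1->4] -> levels [5 6 4 7 8]
Step 5: flows [1->0,0->2,3->0,4->0,4->1] -> levels [7 6 5 6 6]
Step 6: flows [0->1,0->2,0->3,0->4,1=4] -> levels [3 7 6 7 7]
Step 7: flows [1->0,2->0,3->0,4->0,1=4] -> levels [7 6 5 6 6]
  -> period-2 cycle (repeats step 5); tank 0 never drops to <=2
Tank 0 never reaches <=2 within 15 steps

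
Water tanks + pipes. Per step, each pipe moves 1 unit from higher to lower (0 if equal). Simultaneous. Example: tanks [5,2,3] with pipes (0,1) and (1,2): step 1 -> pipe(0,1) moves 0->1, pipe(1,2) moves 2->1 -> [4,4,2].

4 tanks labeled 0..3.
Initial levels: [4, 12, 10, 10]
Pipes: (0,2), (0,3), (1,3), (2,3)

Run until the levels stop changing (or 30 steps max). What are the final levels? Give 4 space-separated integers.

Step 1: flows [2->0,3->0,1->3,2=3] -> levels [6 11 9 10]
Step 2: flows [2->0,3->0,1->3,3->2] -> levels [8 10 9 9]
Step 3: flows [2->0,3->0,1->3,2=3] -> levels [10 9 8 9]
Step 4: flows [0->2,0->3,1=3,3->2] -> levels [8 9 10 9]
Step 5: flows [2->0,3->0,1=3,2->3] -> levels [10 9 8 9]
  -> period-2 cycle: step 5 state = step 3 state; never stabilizes
  -> state at step 30: (30-3) mod 2 = 1, same as step 4 -> [8 9 10 9]

Answer: 8 9 10 9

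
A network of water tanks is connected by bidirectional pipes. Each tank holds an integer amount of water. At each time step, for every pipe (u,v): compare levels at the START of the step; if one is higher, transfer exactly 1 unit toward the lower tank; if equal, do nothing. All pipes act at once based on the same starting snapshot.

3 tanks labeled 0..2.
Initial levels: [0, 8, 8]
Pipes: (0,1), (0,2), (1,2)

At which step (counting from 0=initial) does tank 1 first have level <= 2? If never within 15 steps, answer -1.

Step 1: flows [1->0,2->0,1=2] -> levels [2 7 7]
Step 2: flows [1->0,2->0,1=2] -> levels [4 6 6]
Step 3: flows [1->0,2->0,1=2] -> levels [6 5 5]
Step 4: flows [0->1,0->2,1=2] -> levels [4 6 6]
  -> period-2 cycle (repeats step 2); tank 1 never drops to <=2
Tank 1 never reaches <=2 within 15 steps

Answer: -1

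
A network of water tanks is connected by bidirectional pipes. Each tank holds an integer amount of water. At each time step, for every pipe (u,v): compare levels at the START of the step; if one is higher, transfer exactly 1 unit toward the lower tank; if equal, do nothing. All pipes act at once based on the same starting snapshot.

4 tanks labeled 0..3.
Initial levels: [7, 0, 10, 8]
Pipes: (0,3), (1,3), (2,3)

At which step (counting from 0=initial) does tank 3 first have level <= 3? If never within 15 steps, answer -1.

Answer: -1

Derivation:
Step 1: flows [3->0,3->1,2->3] -> levels [8 1 9 7]
Step 2: flows [0->3,3->1,2->3] -> levels [7 2 8 8]
Step 3: flows [3->0,3->1,2=3] -> levels [8 3 8 6]
Step 4: flows [0->3,3->1,2->3] -> levels [7 4 7 7]
Step 5: flows [0=3,3->1,2=3] -> levels [7 5 7 6]
Step 6: flows [0->3,3->1,2->3] -> levels [6 6 6 7]
Step 7: flows [3->0,3->1,3->2] -> levels [7 7 7 4]
Step 8: flows [0->3,1->3,2->3] -> levels [6 6 6 7]
  -> period-2 cycle (repeats step 6); tank 3 never drops to <=3
Tank 3 never reaches <=3 within 15 steps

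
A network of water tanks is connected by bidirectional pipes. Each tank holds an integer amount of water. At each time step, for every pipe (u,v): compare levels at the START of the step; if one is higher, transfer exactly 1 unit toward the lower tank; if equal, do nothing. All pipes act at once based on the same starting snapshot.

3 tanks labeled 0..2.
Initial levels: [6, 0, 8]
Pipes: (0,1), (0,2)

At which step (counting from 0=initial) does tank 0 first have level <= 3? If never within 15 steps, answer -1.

Answer: -1

Derivation:
Step 1: flows [0->1,2->0] -> levels [6 1 7]
Step 2: flows [0->1,2->0] -> levels [6 2 6]
Step 3: flows [0->1,0=2] -> levels [5 3 6]
Step 4: flows [0->1,2->0] -> levels [5 4 5]
Step 5: flows [0->1,0=2] -> levels [4 5 5]
Step 6: flows [1->0,2->0] -> levels [6 4 4]
Step 7: flows [0->1,0->2] -> levels [4 5 5]
  -> period-2 cycle (repeats step 5); tank 0 never drops to <=3
Tank 0 never reaches <=3 within 15 steps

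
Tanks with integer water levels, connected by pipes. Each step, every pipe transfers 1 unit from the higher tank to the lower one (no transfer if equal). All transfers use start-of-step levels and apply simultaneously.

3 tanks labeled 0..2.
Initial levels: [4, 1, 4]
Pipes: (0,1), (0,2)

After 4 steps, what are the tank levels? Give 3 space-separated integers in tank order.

Step 1: flows [0->1,0=2] -> levels [3 2 4]
Step 2: flows [0->1,2->0] -> levels [3 3 3]
Step 3: flows [0=1,0=2] -> levels [3 3 3]
  -> stable; steps 4..4 unchanged -> [3 3 3]

Answer: 3 3 3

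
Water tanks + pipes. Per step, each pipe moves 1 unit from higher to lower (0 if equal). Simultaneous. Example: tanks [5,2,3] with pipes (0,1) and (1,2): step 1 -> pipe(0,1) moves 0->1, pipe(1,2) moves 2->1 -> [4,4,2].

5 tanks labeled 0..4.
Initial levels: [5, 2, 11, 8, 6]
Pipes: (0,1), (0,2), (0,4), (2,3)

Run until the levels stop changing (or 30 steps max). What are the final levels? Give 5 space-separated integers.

Answer: 5 6 8 7 6

Derivation:
Step 1: flows [0->1,2->0,4->0,2->3] -> levels [6 3 9 9 5]
Step 2: flows [0->1,2->0,0->4,2=3] -> levels [5 4 8 9 6]
Step 3: flows [0->1,2->0,4->0,3->2] -> levels [6 5 8 8 5]
Step 4: flows [0->1,2->0,0->4,2=3] -> levels [5 6 7 8 6]
Step 5: flows [1->0,2->0,4->0,3->2] -> levels [8 5 7 7 5]
Step 6: flows [0->1,0->2,0->4,2=3] -> levels [5 6 8 7 6]
Step 7: flows [1->0,2->0,4->0,2->3] -> levels [8 5 6 8 5]
Step 8: flows [0->1,0->2,0->4,3->2] -> levels [5 6 8 7 6]
  -> period-2 cycle: step 8 state = step 6 state; never stabilizes
  -> state at step 30: (30-6) mod 2 = 0, same as step 6 -> [5 6 8 7 6]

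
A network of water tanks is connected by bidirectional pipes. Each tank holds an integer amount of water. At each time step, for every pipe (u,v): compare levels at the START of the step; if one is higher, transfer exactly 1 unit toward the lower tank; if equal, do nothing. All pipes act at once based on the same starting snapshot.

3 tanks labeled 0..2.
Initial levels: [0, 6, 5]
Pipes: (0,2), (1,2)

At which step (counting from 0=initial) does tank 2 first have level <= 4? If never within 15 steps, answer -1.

Answer: 2

Derivation:
Step 1: flows [2->0,1->2] -> levels [1 5 5]
Step 2: flows [2->0,1=2] -> levels [2 5 4]
Tank 2 first reaches <=4 at step 2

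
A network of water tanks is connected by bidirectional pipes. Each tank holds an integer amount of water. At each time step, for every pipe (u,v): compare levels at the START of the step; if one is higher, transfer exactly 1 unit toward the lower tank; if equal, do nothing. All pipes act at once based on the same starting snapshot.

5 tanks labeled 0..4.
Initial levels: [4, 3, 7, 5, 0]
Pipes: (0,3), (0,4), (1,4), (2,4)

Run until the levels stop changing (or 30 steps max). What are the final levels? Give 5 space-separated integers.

Step 1: flows [3->0,0->4,1->4,2->4] -> levels [4 2 6 4 3]
Step 2: flows [0=3,0->4,4->1,2->4] -> levels [3 3 5 4 4]
Step 3: flows [3->0,4->0,4->1,2->4] -> levels [5 4 4 3 3]
Step 4: flows [0->3,0->4,1->4,2->4] -> levels [3 3 3 4 6]
Step 5: flows [3->0,4->0,4->1,4->2] -> levels [5 4 4 3 3]
  -> period-2 cycle: step 5 state = step 3 state; never stabilizes
  -> state at step 30: (30-3) mod 2 = 1, same as step 4 -> [3 3 3 4 6]

Answer: 3 3 3 4 6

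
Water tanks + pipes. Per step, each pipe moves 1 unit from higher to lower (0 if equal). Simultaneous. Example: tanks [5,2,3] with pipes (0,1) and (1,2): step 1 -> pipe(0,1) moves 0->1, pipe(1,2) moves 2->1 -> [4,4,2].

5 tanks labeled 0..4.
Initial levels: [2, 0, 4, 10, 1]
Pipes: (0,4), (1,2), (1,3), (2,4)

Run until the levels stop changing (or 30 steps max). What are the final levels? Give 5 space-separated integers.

Step 1: flows [0->4,2->1,3->1,2->4] -> levels [1 2 2 9 3]
Step 2: flows [4->0,1=2,3->1,4->2] -> levels [2 3 3 8 1]
Step 3: flows [0->4,1=2,3->1,2->4] -> levels [1 4 2 7 3]
Step 4: flows [4->0,1->2,3->1,4->2] -> levels [2 4 4 6 1]
Step 5: flows [0->4,1=2,3->1,2->4] -> levels [1 5 3 5 3]
Step 6: flows [4->0,1->2,1=3,2=4] -> levels [2 4 4 5 2]
Step 7: flows [0=4,1=2,3->1,2->4] -> levels [2 5 3 4 3]
Step 8: flows [4->0,1->2,1->3,2=4] -> levels [3 3 4 5 2]
Step 9: flows [0->4,2->1,3->1,2->4] -> levels [2 5 2 4 4]
Step 10: flows [4->0,1->2,1->3,4->2] -> levels [3 3 4 5 2]
  -> period-2 cycle: step 10 state = step 8 state; never stabilizes
  -> state at step 30: (30-8) mod 2 = 0, same as step 8 -> [3 3 4 5 2]

Answer: 3 3 4 5 2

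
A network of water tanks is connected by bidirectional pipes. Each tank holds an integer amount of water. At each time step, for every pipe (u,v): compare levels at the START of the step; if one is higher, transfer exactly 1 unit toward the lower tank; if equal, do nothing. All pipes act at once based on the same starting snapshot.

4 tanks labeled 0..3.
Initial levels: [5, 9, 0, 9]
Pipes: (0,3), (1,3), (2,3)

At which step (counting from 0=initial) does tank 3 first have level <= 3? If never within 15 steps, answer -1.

Answer: -1

Derivation:
Step 1: flows [3->0,1=3,3->2] -> levels [6 9 1 7]
Step 2: flows [3->0,1->3,3->2] -> levels [7 8 2 6]
Step 3: flows [0->3,1->3,3->2] -> levels [6 7 3 7]
Step 4: flows [3->0,1=3,3->2] -> levels [7 7 4 5]
Step 5: flows [0->3,1->3,3->2] -> levels [6 6 5 6]
Step 6: flows [0=3,1=3,3->2] -> levels [6 6 6 5]
Step 7: flows [0->3,1->3,2->3] -> levels [5 5 5 8]
Step 8: flows [3->0,3->1,3->2] -> levels [6 6 6 5]
  -> period-2 cycle (repeats step 6); tank 3 never drops to <=3
Tank 3 never reaches <=3 within 15 steps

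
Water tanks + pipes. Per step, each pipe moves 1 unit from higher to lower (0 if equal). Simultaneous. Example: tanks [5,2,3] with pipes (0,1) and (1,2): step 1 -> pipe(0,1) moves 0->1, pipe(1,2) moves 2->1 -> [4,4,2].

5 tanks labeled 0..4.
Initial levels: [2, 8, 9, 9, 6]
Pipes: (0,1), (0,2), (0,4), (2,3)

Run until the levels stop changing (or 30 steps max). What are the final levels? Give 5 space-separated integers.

Step 1: flows [1->0,2->0,4->0,2=3] -> levels [5 7 8 9 5]
Step 2: flows [1->0,2->0,0=4,3->2] -> levels [7 6 8 8 5]
Step 3: flows [0->1,2->0,0->4,2=3] -> levels [6 7 7 8 6]
Step 4: flows [1->0,2->0,0=4,3->2] -> levels [8 6 7 7 6]
Step 5: flows [0->1,0->2,0->4,2=3] -> levels [5 7 8 7 7]
Step 6: flows [1->0,2->0,4->0,2->3] -> levels [8 6 6 8 6]
Step 7: flows [0->1,0->2,0->4,3->2] -> levels [5 7 8 7 7]
  -> period-2 cycle: step 7 state = step 5 state; never stabilizes
  -> state at step 30: (30-5) mod 2 = 1, same as step 6 -> [8 6 6 8 6]

Answer: 8 6 6 8 6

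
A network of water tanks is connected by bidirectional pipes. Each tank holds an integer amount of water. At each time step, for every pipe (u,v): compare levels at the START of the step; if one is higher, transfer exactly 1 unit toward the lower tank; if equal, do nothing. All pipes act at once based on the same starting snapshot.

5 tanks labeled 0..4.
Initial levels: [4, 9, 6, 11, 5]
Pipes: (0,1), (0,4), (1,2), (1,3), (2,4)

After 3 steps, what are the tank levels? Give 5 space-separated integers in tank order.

Answer: 8 6 8 8 5

Derivation:
Step 1: flows [1->0,4->0,1->2,3->1,2->4] -> levels [6 8 6 10 5]
Step 2: flows [1->0,0->4,1->2,3->1,2->4] -> levels [6 7 6 9 7]
Step 3: flows [1->0,4->0,1->2,3->1,4->2] -> levels [8 6 8 8 5]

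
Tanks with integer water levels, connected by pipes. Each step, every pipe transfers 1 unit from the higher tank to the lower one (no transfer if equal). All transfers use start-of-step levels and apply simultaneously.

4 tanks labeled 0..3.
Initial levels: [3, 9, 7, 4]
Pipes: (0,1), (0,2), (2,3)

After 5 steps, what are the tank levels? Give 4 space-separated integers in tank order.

Step 1: flows [1->0,2->0,2->3] -> levels [5 8 5 5]
Step 2: flows [1->0,0=2,2=3] -> levels [6 7 5 5]
Step 3: flows [1->0,0->2,2=3] -> levels [6 6 6 5]
Step 4: flows [0=1,0=2,2->3] -> levels [6 6 5 6]
Step 5: flows [0=1,0->2,3->2] -> levels [5 6 7 5]

Answer: 5 6 7 5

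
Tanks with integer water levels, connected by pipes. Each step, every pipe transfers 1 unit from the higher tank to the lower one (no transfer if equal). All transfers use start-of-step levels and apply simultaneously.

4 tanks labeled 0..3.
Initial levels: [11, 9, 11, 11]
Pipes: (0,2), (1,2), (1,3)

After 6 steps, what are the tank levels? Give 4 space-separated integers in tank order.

Answer: 10 9 12 11

Derivation:
Step 1: flows [0=2,2->1,3->1] -> levels [11 11 10 10]
Step 2: flows [0->2,1->2,1->3] -> levels [10 9 12 11]
Step 3: flows [2->0,2->1,3->1] -> levels [11 11 10 10]
  -> period-2 cycle: step 3 state = step 1 state
  -> state at step 6: (6-1) mod 2 = 1, same as step 2 -> [10 9 12 11]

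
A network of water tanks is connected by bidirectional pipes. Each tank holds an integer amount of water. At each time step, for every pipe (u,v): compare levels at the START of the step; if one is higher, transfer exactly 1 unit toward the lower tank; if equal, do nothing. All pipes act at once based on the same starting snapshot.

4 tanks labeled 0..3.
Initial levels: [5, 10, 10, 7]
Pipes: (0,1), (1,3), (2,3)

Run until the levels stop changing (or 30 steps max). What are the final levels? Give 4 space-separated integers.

Step 1: flows [1->0,1->3,2->3] -> levels [6 8 9 9]
Step 2: flows [1->0,3->1,2=3] -> levels [7 8 9 8]
Step 3: flows [1->0,1=3,2->3] -> levels [8 7 8 9]
Step 4: flows [0->1,3->1,3->2] -> levels [7 9 9 7]
Step 5: flows [1->0,1->3,2->3] -> levels [8 7 8 9]
  -> period-2 cycle: step 5 state = step 3 state; never stabilizes
  -> state at step 30: (30-3) mod 2 = 1, same as step 4 -> [7 9 9 7]

Answer: 7 9 9 7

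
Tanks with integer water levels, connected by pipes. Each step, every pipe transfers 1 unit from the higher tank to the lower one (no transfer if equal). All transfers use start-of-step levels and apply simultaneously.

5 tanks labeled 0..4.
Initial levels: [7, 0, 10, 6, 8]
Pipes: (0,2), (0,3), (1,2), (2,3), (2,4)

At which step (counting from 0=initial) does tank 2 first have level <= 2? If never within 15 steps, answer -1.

Answer: -1

Derivation:
Step 1: flows [2->0,0->3,2->1,2->3,2->4] -> levels [7 1 6 8 9]
Step 2: flows [0->2,3->0,2->1,3->2,4->2] -> levels [7 2 8 6 8]
Step 3: flows [2->0,0->3,2->1,2->3,2=4] -> levels [7 3 5 8 8]
Step 4: flows [0->2,3->0,2->1,3->2,4->2] -> levels [7 4 7 6 7]
Step 5: flows [0=2,0->3,2->1,2->3,2=4] -> levels [6 5 5 8 7]
Step 6: flows [0->2,3->0,1=2,3->2,4->2] -> levels [6 5 8 6 6]
Step 7: flows [2->0,0=3,2->1,2->3,2->4] -> levels [7 6 4 7 7]
Step 8: flows [0->2,0=3,1->2,3->2,4->2] -> levels [6 5 8 6 6]
  -> period-2 cycle (repeats step 6); tank 2 never drops to <=2
Tank 2 never reaches <=2 within 15 steps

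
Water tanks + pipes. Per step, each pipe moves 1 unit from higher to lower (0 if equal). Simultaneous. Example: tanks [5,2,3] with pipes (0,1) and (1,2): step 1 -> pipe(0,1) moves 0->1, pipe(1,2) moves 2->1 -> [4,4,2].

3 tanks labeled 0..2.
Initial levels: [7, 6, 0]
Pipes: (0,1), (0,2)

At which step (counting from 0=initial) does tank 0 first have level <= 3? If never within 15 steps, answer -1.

Answer: 6

Derivation:
Step 1: flows [0->1,0->2] -> levels [5 7 1]
Step 2: flows [1->0,0->2] -> levels [5 6 2]
Step 3: flows [1->0,0->2] -> levels [5 5 3]
Step 4: flows [0=1,0->2] -> levels [4 5 4]
Step 5: flows [1->0,0=2] -> levels [5 4 4]
Step 6: flows [0->1,0->2] -> levels [3 5 5]
Tank 0 first reaches <=3 at step 6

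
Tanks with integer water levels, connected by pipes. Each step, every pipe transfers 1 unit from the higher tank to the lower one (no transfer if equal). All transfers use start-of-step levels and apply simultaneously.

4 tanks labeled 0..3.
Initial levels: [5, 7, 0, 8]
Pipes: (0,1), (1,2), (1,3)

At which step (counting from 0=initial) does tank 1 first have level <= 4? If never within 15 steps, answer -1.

Step 1: flows [1->0,1->2,3->1] -> levels [6 6 1 7]
Step 2: flows [0=1,1->2,3->1] -> levels [6 6 2 6]
Step 3: flows [0=1,1->2,1=3] -> levels [6 5 3 6]
Step 4: flows [0->1,1->2,3->1] -> levels [5 6 4 5]
Step 5: flows [1->0,1->2,1->3] -> levels [6 3 5 6]
Tank 1 first reaches <=4 at step 5

Answer: 5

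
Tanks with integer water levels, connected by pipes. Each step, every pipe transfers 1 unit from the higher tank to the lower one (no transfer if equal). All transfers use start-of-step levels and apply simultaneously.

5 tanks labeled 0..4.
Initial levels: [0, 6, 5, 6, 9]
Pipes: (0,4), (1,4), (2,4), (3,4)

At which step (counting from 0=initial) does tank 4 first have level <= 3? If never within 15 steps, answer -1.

Step 1: flows [4->0,4->1,4->2,4->3] -> levels [1 7 6 7 5]
Step 2: flows [4->0,1->4,2->4,3->4] -> levels [2 6 5 6 7]
Step 3: flows [4->0,4->1,4->2,4->3] -> levels [3 7 6 7 3]
Tank 4 first reaches <=3 at step 3

Answer: 3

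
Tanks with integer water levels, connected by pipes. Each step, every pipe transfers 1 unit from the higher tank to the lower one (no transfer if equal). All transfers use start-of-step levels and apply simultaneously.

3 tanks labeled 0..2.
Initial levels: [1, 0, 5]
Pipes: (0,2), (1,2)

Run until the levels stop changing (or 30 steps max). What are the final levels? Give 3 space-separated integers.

Answer: 3 2 1

Derivation:
Step 1: flows [2->0,2->1] -> levels [2 1 3]
Step 2: flows [2->0,2->1] -> levels [3 2 1]
Step 3: flows [0->2,1->2] -> levels [2 1 3]
  -> period-2 cycle: step 3 state = step 1 state; never stabilizes
  -> state at step 30: (30-1) mod 2 = 1, same as step 2 -> [3 2 1]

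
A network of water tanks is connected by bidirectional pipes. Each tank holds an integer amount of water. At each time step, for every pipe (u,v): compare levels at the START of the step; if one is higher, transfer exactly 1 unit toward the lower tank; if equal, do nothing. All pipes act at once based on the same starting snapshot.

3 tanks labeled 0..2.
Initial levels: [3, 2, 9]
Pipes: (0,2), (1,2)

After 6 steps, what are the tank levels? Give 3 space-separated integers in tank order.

Answer: 4 4 6

Derivation:
Step 1: flows [2->0,2->1] -> levels [4 3 7]
Step 2: flows [2->0,2->1] -> levels [5 4 5]
Step 3: flows [0=2,2->1] -> levels [5 5 4]
Step 4: flows [0->2,1->2] -> levels [4 4 6]
Step 5: flows [2->0,2->1] -> levels [5 5 4]
  -> period-2 cycle: step 5 state = step 3 state
  -> state at step 6: (6-3) mod 2 = 1, same as step 4 -> [4 4 6]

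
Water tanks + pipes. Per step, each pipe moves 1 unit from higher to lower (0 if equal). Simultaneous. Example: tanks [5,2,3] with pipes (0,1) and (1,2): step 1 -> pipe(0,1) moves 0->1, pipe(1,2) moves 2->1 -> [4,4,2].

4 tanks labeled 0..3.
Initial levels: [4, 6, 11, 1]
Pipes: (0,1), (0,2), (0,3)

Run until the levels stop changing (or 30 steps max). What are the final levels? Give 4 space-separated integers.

Answer: 4 6 6 6

Derivation:
Step 1: flows [1->0,2->0,0->3] -> levels [5 5 10 2]
Step 2: flows [0=1,2->0,0->3] -> levels [5 5 9 3]
Step 3: flows [0=1,2->0,0->3] -> levels [5 5 8 4]
Step 4: flows [0=1,2->0,0->3] -> levels [5 5 7 5]
Step 5: flows [0=1,2->0,0=3] -> levels [6 5 6 5]
Step 6: flows [0->1,0=2,0->3] -> levels [4 6 6 6]
Step 7: flows [1->0,2->0,3->0] -> levels [7 5 5 5]
Step 8: flows [0->1,0->2,0->3] -> levels [4 6 6 6]
  -> period-2 cycle: step 8 state = step 6 state; never stabilizes
  -> state at step 30: (30-6) mod 2 = 0, same as step 6 -> [4 6 6 6]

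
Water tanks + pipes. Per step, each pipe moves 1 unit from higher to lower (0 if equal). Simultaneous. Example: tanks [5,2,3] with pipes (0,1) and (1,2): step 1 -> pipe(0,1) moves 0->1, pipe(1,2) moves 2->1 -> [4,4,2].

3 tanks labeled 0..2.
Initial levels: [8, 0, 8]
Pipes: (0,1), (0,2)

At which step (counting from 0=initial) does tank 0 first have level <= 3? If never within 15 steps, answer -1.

Answer: -1

Derivation:
Step 1: flows [0->1,0=2] -> levels [7 1 8]
Step 2: flows [0->1,2->0] -> levels [7 2 7]
Step 3: flows [0->1,0=2] -> levels [6 3 7]
Step 4: flows [0->1,2->0] -> levels [6 4 6]
Step 5: flows [0->1,0=2] -> levels [5 5 6]
Step 6: flows [0=1,2->0] -> levels [6 5 5]
Step 7: flows [0->1,0->2] -> levels [4 6 6]
Step 8: flows [1->0,2->0] -> levels [6 5 5]
  -> period-2 cycle (repeats step 6); tank 0 never drops to <=3
Tank 0 never reaches <=3 within 15 steps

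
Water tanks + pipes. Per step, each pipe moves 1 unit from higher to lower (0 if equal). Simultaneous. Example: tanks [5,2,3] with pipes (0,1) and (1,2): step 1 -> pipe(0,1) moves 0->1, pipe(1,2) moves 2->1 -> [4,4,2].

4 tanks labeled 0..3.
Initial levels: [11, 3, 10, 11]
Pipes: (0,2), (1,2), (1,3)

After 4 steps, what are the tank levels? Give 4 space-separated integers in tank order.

Step 1: flows [0->2,2->1,3->1] -> levels [10 5 10 10]
Step 2: flows [0=2,2->1,3->1] -> levels [10 7 9 9]
Step 3: flows [0->2,2->1,3->1] -> levels [9 9 9 8]
Step 4: flows [0=2,1=2,1->3] -> levels [9 8 9 9]

Answer: 9 8 9 9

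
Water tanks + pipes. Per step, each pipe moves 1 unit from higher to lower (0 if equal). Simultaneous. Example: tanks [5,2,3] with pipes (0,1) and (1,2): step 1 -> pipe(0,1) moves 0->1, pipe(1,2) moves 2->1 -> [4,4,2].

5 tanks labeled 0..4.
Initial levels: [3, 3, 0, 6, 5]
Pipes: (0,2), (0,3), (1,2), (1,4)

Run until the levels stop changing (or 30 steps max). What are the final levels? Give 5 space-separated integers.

Answer: 3 2 4 4 4

Derivation:
Step 1: flows [0->2,3->0,1->2,4->1] -> levels [3 3 2 5 4]
Step 2: flows [0->2,3->0,1->2,4->1] -> levels [3 3 4 4 3]
Step 3: flows [2->0,3->0,2->1,1=4] -> levels [5 4 2 3 3]
Step 4: flows [0->2,0->3,1->2,1->4] -> levels [3 2 4 4 4]
Step 5: flows [2->0,3->0,2->1,4->1] -> levels [5 4 2 3 3]
  -> period-2 cycle: step 5 state = step 3 state; never stabilizes
  -> state at step 30: (30-3) mod 2 = 1, same as step 4 -> [3 2 4 4 4]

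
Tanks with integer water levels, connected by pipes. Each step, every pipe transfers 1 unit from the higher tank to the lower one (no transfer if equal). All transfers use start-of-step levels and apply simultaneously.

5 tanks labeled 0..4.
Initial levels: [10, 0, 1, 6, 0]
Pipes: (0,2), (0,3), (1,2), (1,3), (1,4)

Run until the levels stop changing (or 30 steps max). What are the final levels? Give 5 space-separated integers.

Answer: 2 1 5 5 4

Derivation:
Step 1: flows [0->2,0->3,2->1,3->1,1=4] -> levels [8 2 1 6 0]
Step 2: flows [0->2,0->3,1->2,3->1,1->4] -> levels [6 1 3 6 1]
Step 3: flows [0->2,0=3,2->1,3->1,1=4] -> levels [5 3 3 5 1]
Step 4: flows [0->2,0=3,1=2,3->1,1->4] -> levels [4 3 4 4 2]
Step 5: flows [0=2,0=3,2->1,3->1,1->4] -> levels [4 4 3 3 3]
Step 6: flows [0->2,0->3,1->2,1->3,1->4] -> levels [2 1 5 5 4]
Step 7: flows [2->0,3->0,2->1,3->1,4->1] -> levels [4 4 3 3 3]
  -> period-2 cycle: step 7 state = step 5 state; never stabilizes
  -> state at step 30: (30-5) mod 2 = 1, same as step 6 -> [2 1 5 5 4]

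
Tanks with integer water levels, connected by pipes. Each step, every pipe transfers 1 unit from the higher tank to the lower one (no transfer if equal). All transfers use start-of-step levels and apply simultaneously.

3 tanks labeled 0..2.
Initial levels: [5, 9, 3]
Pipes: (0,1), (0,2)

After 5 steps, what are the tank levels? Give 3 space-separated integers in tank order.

Answer: 7 5 5

Derivation:
Step 1: flows [1->0,0->2] -> levels [5 8 4]
Step 2: flows [1->0,0->2] -> levels [5 7 5]
Step 3: flows [1->0,0=2] -> levels [6 6 5]
Step 4: flows [0=1,0->2] -> levels [5 6 6]
Step 5: flows [1->0,2->0] -> levels [7 5 5]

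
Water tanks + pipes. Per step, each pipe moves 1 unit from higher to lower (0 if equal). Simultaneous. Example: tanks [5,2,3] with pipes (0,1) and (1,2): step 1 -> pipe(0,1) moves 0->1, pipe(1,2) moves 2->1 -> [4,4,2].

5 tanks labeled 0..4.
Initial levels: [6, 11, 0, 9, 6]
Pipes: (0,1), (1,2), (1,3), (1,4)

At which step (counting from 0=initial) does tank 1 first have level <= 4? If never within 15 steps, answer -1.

Step 1: flows [1->0,1->2,1->3,1->4] -> levels [7 7 1 10 7]
Step 2: flows [0=1,1->2,3->1,1=4] -> levels [7 7 2 9 7]
Step 3: flows [0=1,1->2,3->1,1=4] -> levels [7 7 3 8 7]
Step 4: flows [0=1,1->2,3->1,1=4] -> levels [7 7 4 7 7]
Step 5: flows [0=1,1->2,1=3,1=4] -> levels [7 6 5 7 7]
Step 6: flows [0->1,1->2,3->1,4->1] -> levels [6 8 6 6 6]
Step 7: flows [1->0,1->2,1->3,1->4] -> levels [7 4 7 7 7]
Tank 1 first reaches <=4 at step 7

Answer: 7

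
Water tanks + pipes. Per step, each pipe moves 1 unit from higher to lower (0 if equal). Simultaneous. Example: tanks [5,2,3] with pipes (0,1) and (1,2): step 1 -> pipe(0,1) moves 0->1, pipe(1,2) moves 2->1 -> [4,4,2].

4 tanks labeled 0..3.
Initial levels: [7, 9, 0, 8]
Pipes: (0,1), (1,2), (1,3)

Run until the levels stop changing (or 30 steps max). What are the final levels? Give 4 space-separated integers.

Step 1: flows [1->0,1->2,1->3] -> levels [8 6 1 9]
Step 2: flows [0->1,1->2,3->1] -> levels [7 7 2 8]
Step 3: flows [0=1,1->2,3->1] -> levels [7 7 3 7]
Step 4: flows [0=1,1->2,1=3] -> levels [7 6 4 7]
Step 5: flows [0->1,1->2,3->1] -> levels [6 7 5 6]
Step 6: flows [1->0,1->2,1->3] -> levels [7 4 6 7]
Step 7: flows [0->1,2->1,3->1] -> levels [6 7 5 6]
  -> period-2 cycle: step 7 state = step 5 state; never stabilizes
  -> state at step 30: (30-5) mod 2 = 1, same as step 6 -> [7 4 6 7]

Answer: 7 4 6 7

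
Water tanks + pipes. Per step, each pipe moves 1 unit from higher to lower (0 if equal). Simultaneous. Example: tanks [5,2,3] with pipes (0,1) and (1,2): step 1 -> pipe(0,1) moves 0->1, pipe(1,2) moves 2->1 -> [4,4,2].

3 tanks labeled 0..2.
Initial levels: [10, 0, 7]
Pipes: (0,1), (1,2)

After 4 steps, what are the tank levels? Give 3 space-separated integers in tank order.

Step 1: flows [0->1,2->1] -> levels [9 2 6]
Step 2: flows [0->1,2->1] -> levels [8 4 5]
Step 3: flows [0->1,2->1] -> levels [7 6 4]
Step 4: flows [0->1,1->2] -> levels [6 6 5]

Answer: 6 6 5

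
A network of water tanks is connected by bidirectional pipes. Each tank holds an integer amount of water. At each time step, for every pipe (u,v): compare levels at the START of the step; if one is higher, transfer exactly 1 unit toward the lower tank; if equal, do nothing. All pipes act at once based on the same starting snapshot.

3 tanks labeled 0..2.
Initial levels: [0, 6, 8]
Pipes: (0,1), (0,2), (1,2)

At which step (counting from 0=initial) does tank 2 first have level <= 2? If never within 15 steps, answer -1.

Answer: -1

Derivation:
Step 1: flows [1->0,2->0,2->1] -> levels [2 6 6]
Step 2: flows [1->0,2->0,1=2] -> levels [4 5 5]
Step 3: flows [1->0,2->0,1=2] -> levels [6 4 4]
Step 4: flows [0->1,0->2,1=2] -> levels [4 5 5]
  -> period-2 cycle (repeats step 2); tank 2 never drops to <=2
Tank 2 never reaches <=2 within 15 steps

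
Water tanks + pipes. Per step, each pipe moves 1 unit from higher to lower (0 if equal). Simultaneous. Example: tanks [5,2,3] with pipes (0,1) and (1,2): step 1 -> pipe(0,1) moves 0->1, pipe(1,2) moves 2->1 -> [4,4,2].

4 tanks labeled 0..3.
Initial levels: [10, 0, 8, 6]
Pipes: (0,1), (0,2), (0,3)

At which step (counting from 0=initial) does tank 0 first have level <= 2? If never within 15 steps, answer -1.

Step 1: flows [0->1,0->2,0->3] -> levels [7 1 9 7]
Step 2: flows [0->1,2->0,0=3] -> levels [7 2 8 7]
Step 3: flows [0->1,2->0,0=3] -> levels [7 3 7 7]
Step 4: flows [0->1,0=2,0=3] -> levels [6 4 7 7]
Step 5: flows [0->1,2->0,3->0] -> levels [7 5 6 6]
Step 6: flows [0->1,0->2,0->3] -> levels [4 6 7 7]
Step 7: flows [1->0,2->0,3->0] -> levels [7 5 6 6]
  -> period-2 cycle (repeats step 5); tank 0 never drops to <=2
Tank 0 never reaches <=2 within 15 steps

Answer: -1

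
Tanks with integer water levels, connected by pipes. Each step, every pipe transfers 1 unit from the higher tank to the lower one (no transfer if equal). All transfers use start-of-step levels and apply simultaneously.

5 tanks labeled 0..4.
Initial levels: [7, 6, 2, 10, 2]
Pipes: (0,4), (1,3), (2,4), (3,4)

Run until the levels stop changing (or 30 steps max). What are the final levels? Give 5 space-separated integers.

Step 1: flows [0->4,3->1,2=4,3->4] -> levels [6 7 2 8 4]
Step 2: flows [0->4,3->1,4->2,3->4] -> levels [5 8 3 6 5]
Step 3: flows [0=4,1->3,4->2,3->4] -> levels [5 7 4 6 5]
Step 4: flows [0=4,1->3,4->2,3->4] -> levels [5 6 5 6 5]
Step 5: flows [0=4,1=3,2=4,3->4] -> levels [5 6 5 5 6]
Step 6: flows [4->0,1->3,4->2,4->3] -> levels [6 5 6 7 3]
Step 7: flows [0->4,3->1,2->4,3->4] -> levels [5 6 5 5 6]
  -> period-2 cycle: step 7 state = step 5 state; never stabilizes
  -> state at step 30: (30-5) mod 2 = 1, same as step 6 -> [6 5 6 7 3]

Answer: 6 5 6 7 3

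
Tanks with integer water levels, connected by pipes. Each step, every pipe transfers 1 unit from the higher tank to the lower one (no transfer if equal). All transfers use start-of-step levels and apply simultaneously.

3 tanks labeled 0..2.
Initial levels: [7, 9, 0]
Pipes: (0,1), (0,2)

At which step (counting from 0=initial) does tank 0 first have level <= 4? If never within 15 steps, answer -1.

Step 1: flows [1->0,0->2] -> levels [7 8 1]
Step 2: flows [1->0,0->2] -> levels [7 7 2]
Step 3: flows [0=1,0->2] -> levels [6 7 3]
Step 4: flows [1->0,0->2] -> levels [6 6 4]
Step 5: flows [0=1,0->2] -> levels [5 6 5]
Step 6: flows [1->0,0=2] -> levels [6 5 5]
Step 7: flows [0->1,0->2] -> levels [4 6 6]
Tank 0 first reaches <=4 at step 7

Answer: 7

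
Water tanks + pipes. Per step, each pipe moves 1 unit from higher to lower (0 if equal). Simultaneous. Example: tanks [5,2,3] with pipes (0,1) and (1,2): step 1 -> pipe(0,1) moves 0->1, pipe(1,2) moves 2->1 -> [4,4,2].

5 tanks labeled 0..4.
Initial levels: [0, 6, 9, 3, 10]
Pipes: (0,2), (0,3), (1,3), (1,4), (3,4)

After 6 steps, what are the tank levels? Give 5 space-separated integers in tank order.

Answer: 7 6 5 4 6

Derivation:
Step 1: flows [2->0,3->0,1->3,4->1,4->3] -> levels [2 6 8 4 8]
Step 2: flows [2->0,3->0,1->3,4->1,4->3] -> levels [4 6 7 5 6]
Step 3: flows [2->0,3->0,1->3,1=4,4->3] -> levels [6 5 6 6 5]
Step 4: flows [0=2,0=3,3->1,1=4,3->4] -> levels [6 6 6 4 6]
Step 5: flows [0=2,0->3,1->3,1=4,4->3] -> levels [5 5 6 7 5]
Step 6: flows [2->0,3->0,3->1,1=4,3->4] -> levels [7 6 5 4 6]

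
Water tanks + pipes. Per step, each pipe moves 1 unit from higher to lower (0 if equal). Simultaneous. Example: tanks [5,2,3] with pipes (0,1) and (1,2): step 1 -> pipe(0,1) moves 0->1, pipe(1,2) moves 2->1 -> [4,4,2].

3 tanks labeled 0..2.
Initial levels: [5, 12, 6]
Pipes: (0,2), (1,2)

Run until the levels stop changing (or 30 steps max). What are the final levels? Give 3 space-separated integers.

Step 1: flows [2->0,1->2] -> levels [6 11 6]
Step 2: flows [0=2,1->2] -> levels [6 10 7]
Step 3: flows [2->0,1->2] -> levels [7 9 7]
Step 4: flows [0=2,1->2] -> levels [7 8 8]
Step 5: flows [2->0,1=2] -> levels [8 8 7]
Step 6: flows [0->2,1->2] -> levels [7 7 9]
Step 7: flows [2->0,2->1] -> levels [8 8 7]
  -> period-2 cycle: step 7 state = step 5 state; never stabilizes
  -> state at step 30: (30-5) mod 2 = 1, same as step 6 -> [7 7 9]

Answer: 7 7 9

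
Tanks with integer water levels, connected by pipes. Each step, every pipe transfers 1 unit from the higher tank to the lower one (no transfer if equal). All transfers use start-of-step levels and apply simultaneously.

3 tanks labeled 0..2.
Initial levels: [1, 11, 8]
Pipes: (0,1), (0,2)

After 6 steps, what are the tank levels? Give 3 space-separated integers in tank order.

Answer: 8 6 6

Derivation:
Step 1: flows [1->0,2->0] -> levels [3 10 7]
Step 2: flows [1->0,2->0] -> levels [5 9 6]
Step 3: flows [1->0,2->0] -> levels [7 8 5]
Step 4: flows [1->0,0->2] -> levels [7 7 6]
Step 5: flows [0=1,0->2] -> levels [6 7 7]
Step 6: flows [1->0,2->0] -> levels [8 6 6]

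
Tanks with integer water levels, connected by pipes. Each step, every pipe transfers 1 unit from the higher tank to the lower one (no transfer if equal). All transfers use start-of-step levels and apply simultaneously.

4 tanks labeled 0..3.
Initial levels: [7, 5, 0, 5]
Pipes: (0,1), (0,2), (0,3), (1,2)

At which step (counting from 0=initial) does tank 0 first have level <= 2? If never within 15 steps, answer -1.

Step 1: flows [0->1,0->2,0->3,1->2] -> levels [4 5 2 6]
Step 2: flows [1->0,0->2,3->0,1->2] -> levels [5 3 4 5]
Step 3: flows [0->1,0->2,0=3,2->1] -> levels [3 5 4 5]
Step 4: flows [1->0,2->0,3->0,1->2] -> levels [6 3 4 4]
Step 5: flows [0->1,0->2,0->3,2->1] -> levels [3 5 4 5]
  -> period-2 cycle (repeats step 3); tank 0 never drops to <=2
Tank 0 never reaches <=2 within 15 steps

Answer: -1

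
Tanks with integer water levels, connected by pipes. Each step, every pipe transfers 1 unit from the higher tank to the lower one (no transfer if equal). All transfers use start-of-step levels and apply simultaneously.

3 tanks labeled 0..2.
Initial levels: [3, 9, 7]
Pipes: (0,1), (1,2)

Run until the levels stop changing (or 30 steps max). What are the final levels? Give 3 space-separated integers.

Step 1: flows [1->0,1->2] -> levels [4 7 8]
Step 2: flows [1->0,2->1] -> levels [5 7 7]
Step 3: flows [1->0,1=2] -> levels [6 6 7]
Step 4: flows [0=1,2->1] -> levels [6 7 6]
Step 5: flows [1->0,1->2] -> levels [7 5 7]
Step 6: flows [0->1,2->1] -> levels [6 7 6]
  -> period-2 cycle: step 6 state = step 4 state; never stabilizes
  -> state at step 30: (30-4) mod 2 = 0, same as step 4 -> [6 7 6]

Answer: 6 7 6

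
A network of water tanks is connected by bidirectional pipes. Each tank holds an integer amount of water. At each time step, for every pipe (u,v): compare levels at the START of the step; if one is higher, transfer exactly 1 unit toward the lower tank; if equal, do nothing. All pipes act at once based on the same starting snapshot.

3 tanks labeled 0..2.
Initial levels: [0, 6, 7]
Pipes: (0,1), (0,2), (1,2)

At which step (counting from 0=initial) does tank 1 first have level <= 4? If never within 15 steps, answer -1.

Step 1: flows [1->0,2->0,2->1] -> levels [2 6 5]
Step 2: flows [1->0,2->0,1->2] -> levels [4 4 5]
Tank 1 first reaches <=4 at step 2

Answer: 2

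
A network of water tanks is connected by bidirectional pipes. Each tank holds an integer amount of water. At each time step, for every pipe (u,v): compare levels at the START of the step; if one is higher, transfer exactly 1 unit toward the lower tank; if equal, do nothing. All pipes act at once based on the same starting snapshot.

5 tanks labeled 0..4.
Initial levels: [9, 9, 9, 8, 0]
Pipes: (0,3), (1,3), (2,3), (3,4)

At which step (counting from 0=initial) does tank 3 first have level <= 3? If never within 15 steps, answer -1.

Step 1: flows [0->3,1->3,2->3,3->4] -> levels [8 8 8 10 1]
Step 2: flows [3->0,3->1,3->2,3->4] -> levels [9 9 9 6 2]
Step 3: flows [0->3,1->3,2->3,3->4] -> levels [8 8 8 8 3]
Step 4: flows [0=3,1=3,2=3,3->4] -> levels [8 8 8 7 4]
Step 5: flows [0->3,1->3,2->3,3->4] -> levels [7 7 7 9 5]
Step 6: flows [3->0,3->1,3->2,3->4] -> levels [8 8 8 5 6]
Step 7: flows [0->3,1->3,2->3,4->3] -> levels [7 7 7 9 5]
  -> period-2 cycle (repeats step 5); tank 3 never drops to <=3
Tank 3 never reaches <=3 within 15 steps

Answer: -1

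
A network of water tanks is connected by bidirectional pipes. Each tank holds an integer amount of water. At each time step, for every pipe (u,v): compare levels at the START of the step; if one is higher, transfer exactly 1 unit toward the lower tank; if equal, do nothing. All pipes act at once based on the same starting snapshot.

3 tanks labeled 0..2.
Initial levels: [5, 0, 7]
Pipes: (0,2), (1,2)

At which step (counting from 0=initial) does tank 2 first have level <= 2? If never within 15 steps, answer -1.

Step 1: flows [2->0,2->1] -> levels [6 1 5]
Step 2: flows [0->2,2->1] -> levels [5 2 5]
Step 3: flows [0=2,2->1] -> levels [5 3 4]
Step 4: flows [0->2,2->1] -> levels [4 4 4]
Step 5: flows [0=2,1=2] -> levels [4 4 4]
  -> stable; tank 2 stays at 4 > 2
Tank 2 never reaches <=2 within 15 steps

Answer: -1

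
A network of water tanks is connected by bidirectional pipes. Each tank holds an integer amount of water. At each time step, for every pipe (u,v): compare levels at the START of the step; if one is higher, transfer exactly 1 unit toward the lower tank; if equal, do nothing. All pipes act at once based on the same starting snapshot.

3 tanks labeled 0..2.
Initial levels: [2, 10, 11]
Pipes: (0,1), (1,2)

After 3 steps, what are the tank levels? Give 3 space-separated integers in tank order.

Step 1: flows [1->0,2->1] -> levels [3 10 10]
Step 2: flows [1->0,1=2] -> levels [4 9 10]
Step 3: flows [1->0,2->1] -> levels [5 9 9]

Answer: 5 9 9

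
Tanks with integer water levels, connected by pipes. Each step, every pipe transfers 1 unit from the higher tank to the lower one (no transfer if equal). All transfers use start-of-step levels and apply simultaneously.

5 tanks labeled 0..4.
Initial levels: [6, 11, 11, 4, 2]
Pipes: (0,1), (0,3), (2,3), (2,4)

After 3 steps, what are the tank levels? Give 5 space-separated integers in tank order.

Answer: 8 8 6 7 5

Derivation:
Step 1: flows [1->0,0->3,2->3,2->4] -> levels [6 10 9 6 3]
Step 2: flows [1->0,0=3,2->3,2->4] -> levels [7 9 7 7 4]
Step 3: flows [1->0,0=3,2=3,2->4] -> levels [8 8 6 7 5]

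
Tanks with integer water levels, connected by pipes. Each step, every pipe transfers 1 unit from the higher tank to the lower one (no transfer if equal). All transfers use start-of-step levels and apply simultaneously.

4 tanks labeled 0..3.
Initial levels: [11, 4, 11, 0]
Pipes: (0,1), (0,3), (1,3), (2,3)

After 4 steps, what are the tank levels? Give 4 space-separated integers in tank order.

Answer: 7 6 7 6

Derivation:
Step 1: flows [0->1,0->3,1->3,2->3] -> levels [9 4 10 3]
Step 2: flows [0->1,0->3,1->3,2->3] -> levels [7 4 9 6]
Step 3: flows [0->1,0->3,3->1,2->3] -> levels [5 6 8 7]
Step 4: flows [1->0,3->0,3->1,2->3] -> levels [7 6 7 6]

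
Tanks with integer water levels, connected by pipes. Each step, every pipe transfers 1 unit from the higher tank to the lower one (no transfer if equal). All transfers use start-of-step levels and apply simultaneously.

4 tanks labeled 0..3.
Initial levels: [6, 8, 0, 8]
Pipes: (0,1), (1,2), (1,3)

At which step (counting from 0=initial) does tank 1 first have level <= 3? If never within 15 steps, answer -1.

Step 1: flows [1->0,1->2,1=3] -> levels [7 6 1 8]
Step 2: flows [0->1,1->2,3->1] -> levels [6 7 2 7]
Step 3: flows [1->0,1->2,1=3] -> levels [7 5 3 7]
Step 4: flows [0->1,1->2,3->1] -> levels [6 6 4 6]
Step 5: flows [0=1,1->2,1=3] -> levels [6 5 5 6]
Step 6: flows [0->1,1=2,3->1] -> levels [5 7 5 5]
Step 7: flows [1->0,1->2,1->3] -> levels [6 4 6 6]
Step 8: flows [0->1,2->1,3->1] -> levels [5 7 5 5]
  -> period-2 cycle (repeats step 6); tank 1 never drops to <=3
Tank 1 never reaches <=3 within 15 steps

Answer: -1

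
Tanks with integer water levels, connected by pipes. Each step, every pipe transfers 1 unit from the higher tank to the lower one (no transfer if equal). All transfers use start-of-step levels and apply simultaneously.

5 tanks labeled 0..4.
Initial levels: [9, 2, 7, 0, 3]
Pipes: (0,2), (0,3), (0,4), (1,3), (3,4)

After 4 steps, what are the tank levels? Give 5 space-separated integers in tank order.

Answer: 5 4 5 3 4

Derivation:
Step 1: flows [0->2,0->3,0->4,1->3,4->3] -> levels [6 1 8 3 3]
Step 2: flows [2->0,0->3,0->4,3->1,3=4] -> levels [5 2 7 3 4]
Step 3: flows [2->0,0->3,0->4,3->1,4->3] -> levels [4 3 6 4 4]
Step 4: flows [2->0,0=3,0=4,3->1,3=4] -> levels [5 4 5 3 4]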